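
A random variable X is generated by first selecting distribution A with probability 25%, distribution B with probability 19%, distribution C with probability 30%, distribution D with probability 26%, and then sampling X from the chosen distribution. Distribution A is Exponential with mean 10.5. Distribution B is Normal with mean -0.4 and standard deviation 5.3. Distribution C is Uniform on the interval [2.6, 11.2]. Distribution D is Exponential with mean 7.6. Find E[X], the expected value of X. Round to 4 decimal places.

Component means — A: 10.5; B: -0.4; C: 6.9; D: 7.6.
E[X] = 0.25·10.5 + 0.19·-0.4 + 0.3·6.9 + 0.26·7.6 = 6.595.

6.5950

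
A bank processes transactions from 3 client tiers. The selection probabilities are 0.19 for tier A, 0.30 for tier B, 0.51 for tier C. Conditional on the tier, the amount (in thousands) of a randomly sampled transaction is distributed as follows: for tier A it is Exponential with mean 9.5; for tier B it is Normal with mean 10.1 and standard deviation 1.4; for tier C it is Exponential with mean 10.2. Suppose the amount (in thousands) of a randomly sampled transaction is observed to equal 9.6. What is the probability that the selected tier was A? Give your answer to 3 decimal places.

0.068

Likelihoods f(9.6 | ·): A: 0.0383187; B: 0.267353; C: 0.0382518.
Posterior ∝ prior × likelihood. Numerator for A: 0.19·0.0383187 = 0.00728055.
Normalizing constant: 0.19·0.0383187 + 0.3·0.267353 + 0.51·0.0382518 = 0.106995.
P(A | observation) = 0.00728055 / 0.106995 = 0.0680458.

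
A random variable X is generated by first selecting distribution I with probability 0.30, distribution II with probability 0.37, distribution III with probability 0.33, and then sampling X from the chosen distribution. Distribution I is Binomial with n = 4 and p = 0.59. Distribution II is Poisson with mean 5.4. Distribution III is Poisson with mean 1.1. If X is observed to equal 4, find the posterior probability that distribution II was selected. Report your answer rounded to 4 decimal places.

Likelihoods P(X=4 | ·): I: 0.121174; II: 0.16002; III: 0.0203065.
Posterior ∝ prior × likelihood. Numerator for II: 0.37·0.16002 = 0.0592073.
Normalizing constant: 0.3·0.121174 + 0.37·0.16002 + 0.33·0.0203065 = 0.102261.
P(II | observation) = 0.0592073 / 0.102261 = 0.578985.

0.5790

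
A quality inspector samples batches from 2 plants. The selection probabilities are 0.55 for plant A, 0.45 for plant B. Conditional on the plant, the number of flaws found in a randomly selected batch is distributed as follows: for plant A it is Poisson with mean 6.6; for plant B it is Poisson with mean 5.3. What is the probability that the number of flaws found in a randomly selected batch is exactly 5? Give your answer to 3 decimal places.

0.156

Conditional on each plant, P(X = 5): A: 0.141969; B: 0.173955.
By total probability, P(X = 5) = 0.55·0.141969 + 0.45·0.173955 = 0.156363.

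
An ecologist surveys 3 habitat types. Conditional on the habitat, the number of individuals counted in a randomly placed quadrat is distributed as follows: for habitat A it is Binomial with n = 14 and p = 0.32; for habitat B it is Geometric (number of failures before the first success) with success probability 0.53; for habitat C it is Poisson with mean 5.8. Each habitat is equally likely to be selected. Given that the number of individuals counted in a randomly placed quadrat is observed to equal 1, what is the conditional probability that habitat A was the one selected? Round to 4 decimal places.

0.1005

Likelihoods P(X=1 | ·): A: 0.0297779; B: 0.2491; C: 0.0175598.
Posterior ∝ prior × likelihood. Numerator for A: 0.333333·0.0297779 = 0.00992596.
Normalizing constant: 0.333333·0.0297779 + 0.333333·0.2491 + 0.333333·0.0175598 = 0.0988126.
P(A | observation) = 0.00992596 / 0.0988126 = 0.100452.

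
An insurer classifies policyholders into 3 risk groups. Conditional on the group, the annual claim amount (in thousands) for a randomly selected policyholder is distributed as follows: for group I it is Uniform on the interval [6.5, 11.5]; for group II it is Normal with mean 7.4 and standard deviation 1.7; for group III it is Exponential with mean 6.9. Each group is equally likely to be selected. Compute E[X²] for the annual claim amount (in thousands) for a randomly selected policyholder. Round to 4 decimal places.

78.6511

For each component E[X²] = Var + (mean)², giving I: 83.0833; II: 57.65; III: 95.22.
Overall E[X²] = 0.333333·83.0833 + 0.333333·57.65 + 0.333333·95.22 = 78.6511.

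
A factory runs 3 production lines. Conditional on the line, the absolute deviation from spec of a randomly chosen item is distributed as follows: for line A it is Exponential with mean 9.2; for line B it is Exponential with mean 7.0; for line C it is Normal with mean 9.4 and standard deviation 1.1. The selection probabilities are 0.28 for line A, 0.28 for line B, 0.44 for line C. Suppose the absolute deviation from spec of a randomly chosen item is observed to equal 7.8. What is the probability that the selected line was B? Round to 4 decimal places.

0.1609

Likelihoods f(7.8 | ·): A: 0.0465593; B: 0.0468785; C: 0.125921.
Posterior ∝ prior × likelihood. Numerator for B: 0.28·0.0468785 = 0.013126.
Normalizing constant: 0.28·0.0465593 + 0.28·0.0468785 + 0.44·0.125921 = 0.0815678.
P(B | observation) = 0.013126 / 0.0815678 = 0.160921.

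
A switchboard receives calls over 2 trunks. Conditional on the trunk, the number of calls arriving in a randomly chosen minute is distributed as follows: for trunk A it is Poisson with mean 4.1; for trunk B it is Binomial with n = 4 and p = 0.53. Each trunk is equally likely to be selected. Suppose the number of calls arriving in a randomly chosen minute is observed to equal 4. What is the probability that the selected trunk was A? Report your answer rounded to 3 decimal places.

Likelihoods P(X=4 | ·): A: 0.195127; B: 0.0789048.
Posterior ∝ prior × likelihood. Numerator for A: 0.5·0.195127 = 0.0975634.
Normalizing constant: 0.5·0.195127 + 0.5·0.0789048 = 0.137016.
P(A | observation) = 0.0975634 / 0.137016 = 0.712059.

0.712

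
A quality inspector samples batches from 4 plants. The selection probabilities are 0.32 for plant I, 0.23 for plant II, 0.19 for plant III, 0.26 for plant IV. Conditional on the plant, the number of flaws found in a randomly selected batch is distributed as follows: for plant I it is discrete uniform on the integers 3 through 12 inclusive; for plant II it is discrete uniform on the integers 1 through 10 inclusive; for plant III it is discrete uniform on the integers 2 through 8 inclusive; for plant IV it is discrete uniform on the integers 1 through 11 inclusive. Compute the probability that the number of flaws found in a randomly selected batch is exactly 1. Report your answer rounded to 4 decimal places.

0.0466

Conditional on each plant, P(X = 1): I: 0; II: 0.1; III: 0; IV: 0.0909091.
By total probability, P(X = 1) = 0.32·0 + 0.23·0.1 + 0.19·0 + 0.26·0.0909091 = 0.0466364.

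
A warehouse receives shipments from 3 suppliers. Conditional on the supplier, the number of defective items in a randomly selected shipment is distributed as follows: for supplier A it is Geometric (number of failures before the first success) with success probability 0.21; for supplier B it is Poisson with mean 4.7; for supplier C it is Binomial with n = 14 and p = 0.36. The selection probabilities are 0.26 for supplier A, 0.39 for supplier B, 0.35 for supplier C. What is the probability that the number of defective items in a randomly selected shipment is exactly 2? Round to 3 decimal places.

0.093

Conditional on each supplier, P(X = 2): A: 0.131061; B: 0.100457; C: 0.0556937.
By total probability, P(X = 2) = 0.26·0.131061 + 0.39·0.100457 + 0.35·0.0556937 = 0.092747.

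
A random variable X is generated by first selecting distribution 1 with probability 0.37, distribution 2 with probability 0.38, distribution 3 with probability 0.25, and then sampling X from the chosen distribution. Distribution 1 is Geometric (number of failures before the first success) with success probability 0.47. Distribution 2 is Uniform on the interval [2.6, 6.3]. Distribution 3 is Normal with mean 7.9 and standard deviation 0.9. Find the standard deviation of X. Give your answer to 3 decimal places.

Per component, 1: μ=1.12766, E[X²]=3.67089; 2: μ=4.45, E[X²]=20.9433; 3: μ=7.9, E[X²]=63.22.
E[X] = 0.37·1.12766 + 0.38·4.45 + 0.25·7.9 = 4.08323.
E[X²] = 0.37·3.67089 + 0.38·20.9433 + 0.25·63.22 = 25.1217.
Var(X) = E[X²] − (E[X])² = 25.1217 − 16.6728 = 8.4489.
SD(X) = √8.4489 = 2.9067.

2.907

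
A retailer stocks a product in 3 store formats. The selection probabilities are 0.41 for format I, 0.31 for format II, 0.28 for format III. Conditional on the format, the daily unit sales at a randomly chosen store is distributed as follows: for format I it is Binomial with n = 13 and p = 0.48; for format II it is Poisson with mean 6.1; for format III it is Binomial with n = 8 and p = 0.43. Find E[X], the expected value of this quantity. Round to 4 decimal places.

5.4126

Component means — I: 6.24; II: 6.1; III: 3.44.
E[X] = 0.41·6.24 + 0.31·6.1 + 0.28·3.44 = 5.4126.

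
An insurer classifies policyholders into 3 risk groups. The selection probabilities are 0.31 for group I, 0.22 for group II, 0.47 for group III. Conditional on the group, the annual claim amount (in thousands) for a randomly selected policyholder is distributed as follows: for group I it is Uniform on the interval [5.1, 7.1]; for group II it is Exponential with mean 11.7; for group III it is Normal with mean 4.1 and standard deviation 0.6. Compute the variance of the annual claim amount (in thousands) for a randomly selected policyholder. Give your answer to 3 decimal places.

Per component, I: μ=6.1, E[X²]=37.5433; II: μ=11.7, E[X²]=273.78; III: μ=4.1, E[X²]=17.17.
E[X] = 0.31·6.1 + 0.22·11.7 + 0.47·4.1 = 6.392.
E[X²] = 0.31·37.5433 + 0.22·273.78 + 0.47·17.17 = 79.9399.
Var(X) = E[X²] − (E[X])² = 79.9399 − 40.8577 = 39.0823.

39.082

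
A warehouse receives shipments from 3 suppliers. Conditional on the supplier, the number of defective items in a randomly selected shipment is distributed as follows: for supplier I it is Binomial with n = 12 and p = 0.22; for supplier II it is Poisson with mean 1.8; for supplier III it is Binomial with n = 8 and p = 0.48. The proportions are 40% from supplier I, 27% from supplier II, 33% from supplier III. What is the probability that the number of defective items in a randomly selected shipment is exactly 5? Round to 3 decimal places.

0.102

Conditional on each supplier, P(X = 5): I: 0.071697; II: 0.0260286; III: 0.200634.
By total probability, P(X = 5) = 0.4·0.071697 + 0.27·0.0260286 + 0.33·0.200634 = 0.101916.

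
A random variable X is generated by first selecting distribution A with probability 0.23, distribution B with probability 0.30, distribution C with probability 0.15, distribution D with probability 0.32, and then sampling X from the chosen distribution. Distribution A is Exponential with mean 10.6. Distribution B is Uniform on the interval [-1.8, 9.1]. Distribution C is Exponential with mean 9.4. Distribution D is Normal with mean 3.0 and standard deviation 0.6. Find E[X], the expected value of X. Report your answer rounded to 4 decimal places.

5.9030

Component means — A: 10.6; B: 3.65; C: 9.4; D: 3.
E[X] = 0.23·10.6 + 0.3·3.65 + 0.15·9.4 + 0.32·3 = 5.903.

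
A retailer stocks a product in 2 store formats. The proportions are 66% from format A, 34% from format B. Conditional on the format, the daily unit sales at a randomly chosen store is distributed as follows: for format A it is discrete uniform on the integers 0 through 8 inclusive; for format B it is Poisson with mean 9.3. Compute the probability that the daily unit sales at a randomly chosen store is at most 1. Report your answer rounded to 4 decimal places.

0.1470

Conditional on each format, P(X ≤ 1): A: 0.222222; B: 0.00094167.
By total probability, P(X ≤ 1) = 0.66·0.222222 + 0.34·0.00094167 = 0.146987.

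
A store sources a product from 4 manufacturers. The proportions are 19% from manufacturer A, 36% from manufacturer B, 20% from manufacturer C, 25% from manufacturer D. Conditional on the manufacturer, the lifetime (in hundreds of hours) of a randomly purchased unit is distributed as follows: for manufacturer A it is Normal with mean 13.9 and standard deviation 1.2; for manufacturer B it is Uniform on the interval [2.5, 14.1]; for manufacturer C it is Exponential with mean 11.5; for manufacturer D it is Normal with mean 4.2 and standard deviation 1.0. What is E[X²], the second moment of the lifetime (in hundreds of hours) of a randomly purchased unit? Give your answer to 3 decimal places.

For each component E[X²] = Var + (mean)², giving A: 194.65; B: 80.1033; C: 264.5; D: 18.64.
Overall E[X²] = 0.19·194.65 + 0.36·80.1033 + 0.2·264.5 + 0.25·18.64 = 123.381.

123.381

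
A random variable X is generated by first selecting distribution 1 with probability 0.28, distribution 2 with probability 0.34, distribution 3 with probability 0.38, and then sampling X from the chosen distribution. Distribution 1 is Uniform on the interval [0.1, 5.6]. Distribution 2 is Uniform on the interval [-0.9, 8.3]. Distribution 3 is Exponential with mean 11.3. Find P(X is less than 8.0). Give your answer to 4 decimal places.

0.8017

Conditional on each component, P(X < 8.0): 1: 1; 2: 0.967391; 3: 0.507354.
By total probability, P(X < 8.0) = 0.28·1 + 0.34·0.967391 + 0.38·0.507354 = 0.801708.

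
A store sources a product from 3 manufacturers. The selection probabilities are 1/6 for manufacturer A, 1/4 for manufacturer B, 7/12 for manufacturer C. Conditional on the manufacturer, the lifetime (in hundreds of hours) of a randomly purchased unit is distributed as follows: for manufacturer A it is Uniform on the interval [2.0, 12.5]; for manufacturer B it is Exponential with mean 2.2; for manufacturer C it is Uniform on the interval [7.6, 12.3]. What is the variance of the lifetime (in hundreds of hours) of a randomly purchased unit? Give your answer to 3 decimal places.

Per component, A: μ=7.25, E[X²]=61.75; B: μ=2.2, E[X²]=9.68; C: μ=9.95, E[X²]=100.843.
E[X] = 0.166667·7.25 + 0.25·2.2 + 0.583333·9.95 = 7.5625.
E[X²] = 0.166667·61.75 + 0.25·9.68 + 0.583333·100.843 = 71.5369.
Var(X) = E[X²] − (E[X])² = 71.5369 − 57.1914 = 14.3455.

14.346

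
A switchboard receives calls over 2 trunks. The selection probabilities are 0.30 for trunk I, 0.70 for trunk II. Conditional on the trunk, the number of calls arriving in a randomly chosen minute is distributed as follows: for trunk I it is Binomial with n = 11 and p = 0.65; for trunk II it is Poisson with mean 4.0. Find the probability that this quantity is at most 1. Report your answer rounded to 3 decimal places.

Conditional on each trunk, P(X ≤ 1): I: 0.000206891; II: 0.0915782.
By total probability, P(X ≤ 1) = 0.3·0.000206891 + 0.7·0.0915782 = 0.0641668.

0.064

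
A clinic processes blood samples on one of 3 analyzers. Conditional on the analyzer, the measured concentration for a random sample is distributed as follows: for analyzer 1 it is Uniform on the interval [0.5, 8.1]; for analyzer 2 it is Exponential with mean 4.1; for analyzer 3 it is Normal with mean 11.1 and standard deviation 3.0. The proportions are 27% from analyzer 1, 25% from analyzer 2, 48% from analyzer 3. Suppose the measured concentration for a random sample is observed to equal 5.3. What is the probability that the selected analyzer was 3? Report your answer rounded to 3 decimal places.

Likelihoods f(5.3 | ·): 1: 0.131579; 2: 0.0669593; 3: 0.0205183.
Posterior ∝ prior × likelihood. Numerator for 3: 0.48·0.0205183 = 0.00984877.
Normalizing constant: 0.27·0.131579 + 0.25·0.0669593 + 0.48·0.0205183 = 0.0621149.
P(3 | observation) = 0.00984877 / 0.0621149 = 0.158557.

0.159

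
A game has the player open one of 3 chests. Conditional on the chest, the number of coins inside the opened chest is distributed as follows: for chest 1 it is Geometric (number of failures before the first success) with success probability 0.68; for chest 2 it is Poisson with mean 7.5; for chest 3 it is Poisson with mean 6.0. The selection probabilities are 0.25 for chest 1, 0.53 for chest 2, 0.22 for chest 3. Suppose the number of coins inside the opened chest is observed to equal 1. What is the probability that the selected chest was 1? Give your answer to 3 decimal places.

0.909

Likelihoods P(X=1 | ·): 1: 0.2176; 2: 0.00414813; 3: 0.0148725.
Posterior ∝ prior × likelihood. Numerator for 1: 0.25·0.2176 = 0.0544.
Normalizing constant: 0.25·0.2176 + 0.53·0.00414813 + 0.22·0.0148725 = 0.0598705.
P(1 | observation) = 0.0544 / 0.0598705 = 0.908628.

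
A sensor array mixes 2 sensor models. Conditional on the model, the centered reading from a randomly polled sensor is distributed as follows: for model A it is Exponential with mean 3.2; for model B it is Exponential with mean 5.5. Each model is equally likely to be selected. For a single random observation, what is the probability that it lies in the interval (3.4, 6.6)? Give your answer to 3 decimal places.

0.228

Conditional on each model, P(3.4 < X < 6.6): A: 0.218455; B: 0.237729.
By total probability, P(3.4 < X < 6.6) = 0.5·0.218455 + 0.5·0.237729 = 0.228092.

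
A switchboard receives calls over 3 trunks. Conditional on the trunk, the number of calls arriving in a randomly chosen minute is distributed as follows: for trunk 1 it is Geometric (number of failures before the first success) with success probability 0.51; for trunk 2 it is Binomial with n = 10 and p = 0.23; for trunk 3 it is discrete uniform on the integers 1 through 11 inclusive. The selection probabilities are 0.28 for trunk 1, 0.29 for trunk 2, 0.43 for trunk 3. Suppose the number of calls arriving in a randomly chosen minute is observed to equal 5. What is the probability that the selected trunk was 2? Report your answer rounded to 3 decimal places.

Likelihoods P(X=5 | ·): 1: 0.0144062; 2: 0.0439029; 3: 0.0909091.
Posterior ∝ prior × likelihood. Numerator for 2: 0.29·0.0439029 = 0.0127318.
Normalizing constant: 0.28·0.0144062 + 0.29·0.0439029 + 0.43·0.0909091 = 0.0558565.
P(2 | observation) = 0.0127318 / 0.0558565 = 0.227938.

0.228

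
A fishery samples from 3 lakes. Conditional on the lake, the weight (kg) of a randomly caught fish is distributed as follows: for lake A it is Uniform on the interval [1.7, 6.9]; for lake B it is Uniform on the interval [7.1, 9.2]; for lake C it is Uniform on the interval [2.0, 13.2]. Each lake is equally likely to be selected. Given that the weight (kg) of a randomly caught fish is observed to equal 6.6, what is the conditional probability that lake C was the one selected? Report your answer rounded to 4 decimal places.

Likelihoods f(6.6 | ·): A: 0.192308; B: 0; C: 0.0892857.
Posterior ∝ prior × likelihood. Numerator for C: 0.333333·0.0892857 = 0.0297619.
Normalizing constant: 0.333333·0.192308 + 0.333333·0 + 0.333333·0.0892857 = 0.0938645.
P(C | observation) = 0.0297619 / 0.0938645 = 0.317073.

0.3171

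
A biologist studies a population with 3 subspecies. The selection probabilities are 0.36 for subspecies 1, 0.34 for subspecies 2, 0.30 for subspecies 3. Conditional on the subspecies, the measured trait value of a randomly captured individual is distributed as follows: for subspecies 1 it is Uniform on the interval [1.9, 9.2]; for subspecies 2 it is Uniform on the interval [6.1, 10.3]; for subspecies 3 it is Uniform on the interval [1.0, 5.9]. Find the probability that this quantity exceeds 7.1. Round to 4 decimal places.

0.3626

Conditional on each subspecies, P(X > 7.1): 1: 0.287671; 2: 0.761905; 3: 0.
By total probability, P(X > 7.1) = 0.36·0.287671 + 0.34·0.761905 + 0.3·0 = 0.362609.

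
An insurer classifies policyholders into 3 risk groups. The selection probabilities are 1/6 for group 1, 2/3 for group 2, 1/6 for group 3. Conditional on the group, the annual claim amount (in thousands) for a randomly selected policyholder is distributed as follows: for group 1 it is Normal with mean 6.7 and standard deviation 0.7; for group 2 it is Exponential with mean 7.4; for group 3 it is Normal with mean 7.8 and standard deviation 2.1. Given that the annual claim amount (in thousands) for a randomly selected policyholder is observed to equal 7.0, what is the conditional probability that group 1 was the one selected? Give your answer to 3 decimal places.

0.574

Likelihoods f(7.0 | ·): 1: 0.51991; 2: 0.0524746; 3: 0.176676.
Posterior ∝ prior × likelihood. Numerator for 1: 0.166667·0.51991 = 0.0866516.
Normalizing constant: 0.166667·0.51991 + 0.666667·0.0524746 + 0.166667·0.176676 = 0.151081.
P(1 | observation) = 0.0866516 / 0.151081 = 0.573545.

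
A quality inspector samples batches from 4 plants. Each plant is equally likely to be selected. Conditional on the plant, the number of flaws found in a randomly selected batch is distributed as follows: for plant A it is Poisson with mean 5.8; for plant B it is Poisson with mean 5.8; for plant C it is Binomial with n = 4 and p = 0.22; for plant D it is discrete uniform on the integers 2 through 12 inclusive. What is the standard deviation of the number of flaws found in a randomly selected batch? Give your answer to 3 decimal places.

3.334

Per component, A: μ=5.8, E[X²]=39.44; B: μ=5.8, E[X²]=39.44; C: μ=0.88, E[X²]=1.4608; D: μ=7, E[X²]=59.
E[X] = 0.25·5.8 + 0.25·5.8 + 0.25·0.88 + 0.25·7 = 4.87.
E[X²] = 0.25·39.44 + 0.25·39.44 + 0.25·1.4608 + 0.25·59 = 34.8352.
Var(X) = E[X²] − (E[X])² = 34.8352 − 23.7169 = 11.1183.
SD(X) = √11.1183 = 3.33441.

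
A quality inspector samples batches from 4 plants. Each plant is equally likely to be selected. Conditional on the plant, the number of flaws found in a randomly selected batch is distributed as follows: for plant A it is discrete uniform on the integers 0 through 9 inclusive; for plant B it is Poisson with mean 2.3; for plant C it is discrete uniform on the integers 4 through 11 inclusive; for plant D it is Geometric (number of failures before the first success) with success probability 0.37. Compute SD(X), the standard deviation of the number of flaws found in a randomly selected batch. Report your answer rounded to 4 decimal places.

3.2043

Per component, A: μ=4.5, E[X²]=28.5; B: μ=2.3, E[X²]=7.59; C: μ=7.5, E[X²]=61.5; D: μ=1.7027, E[X²]=7.5011.
E[X] = 0.25·4.5 + 0.25·2.3 + 0.25·7.5 + 0.25·1.7027 = 4.00068.
E[X²] = 0.25·28.5 + 0.25·7.59 + 0.25·61.5 + 0.25·7.5011 = 26.2728.
Var(X) = E[X²] − (E[X])² = 26.2728 − 16.0054 = 10.2674.
SD(X) = √10.2674 = 3.20427.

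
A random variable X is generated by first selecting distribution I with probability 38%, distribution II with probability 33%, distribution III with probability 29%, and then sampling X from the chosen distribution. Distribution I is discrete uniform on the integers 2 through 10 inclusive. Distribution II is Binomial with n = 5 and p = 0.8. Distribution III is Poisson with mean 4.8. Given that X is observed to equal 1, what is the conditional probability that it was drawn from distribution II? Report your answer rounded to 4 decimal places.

Likelihoods P(X=1 | ·): I: 0; II: 0.0064; III: 0.0395028.
Posterior ∝ prior × likelihood. Numerator for II: 0.33·0.0064 = 0.002112.
Normalizing constant: 0.38·0 + 0.33·0.0064 + 0.29·0.0395028 = 0.0135678.
P(II | observation) = 0.002112 / 0.0135678 = 0.155663.

0.1557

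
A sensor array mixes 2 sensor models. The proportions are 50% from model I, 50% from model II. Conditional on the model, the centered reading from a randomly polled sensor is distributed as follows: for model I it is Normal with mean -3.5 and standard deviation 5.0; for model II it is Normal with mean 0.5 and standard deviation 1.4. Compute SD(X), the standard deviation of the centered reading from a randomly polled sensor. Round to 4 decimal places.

Per component, I: μ=-3.5, E[X²]=37.25; II: μ=0.5, E[X²]=2.21.
E[X] = 0.5·-3.5 + 0.5·0.5 = -1.5.
E[X²] = 0.5·37.25 + 0.5·2.21 = 19.73.
Var(X) = E[X²] − (E[X])² = 19.73 − 2.25 = 17.48.
SD(X) = √17.48 = 4.18091.

4.1809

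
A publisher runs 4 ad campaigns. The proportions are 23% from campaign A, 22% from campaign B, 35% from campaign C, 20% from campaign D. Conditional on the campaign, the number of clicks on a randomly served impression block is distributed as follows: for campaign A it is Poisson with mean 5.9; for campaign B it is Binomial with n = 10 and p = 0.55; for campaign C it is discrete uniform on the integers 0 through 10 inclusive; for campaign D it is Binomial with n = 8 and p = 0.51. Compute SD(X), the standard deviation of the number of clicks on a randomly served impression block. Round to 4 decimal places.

2.4888

Per component, A: μ=5.9, E[X²]=40.71; B: μ=5.5, E[X²]=32.725; C: μ=5, E[X²]=35; D: μ=4.08, E[X²]=18.6456.
E[X] = 0.23·5.9 + 0.22·5.5 + 0.35·5 + 0.2·4.08 = 5.133.
E[X²] = 0.23·40.71 + 0.22·32.725 + 0.35·35 + 0.2·18.6456 = 32.5419.
Var(X) = E[X²] − (E[X])² = 32.5419 − 26.3477 = 6.19423.
SD(X) = √6.19423 = 2.48882.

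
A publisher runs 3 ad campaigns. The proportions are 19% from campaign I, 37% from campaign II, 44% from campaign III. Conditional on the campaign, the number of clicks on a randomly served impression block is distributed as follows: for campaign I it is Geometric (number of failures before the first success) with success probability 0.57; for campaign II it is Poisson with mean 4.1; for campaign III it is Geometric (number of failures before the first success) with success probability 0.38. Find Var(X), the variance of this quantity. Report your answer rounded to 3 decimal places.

5.501

Per component, I: μ=0.754386, E[X²]=1.89258; II: μ=4.1, E[X²]=20.91; III: μ=1.63158, E[X²]=6.95568.
E[X] = 0.19·0.754386 + 0.37·4.1 + 0.44·1.63158 = 2.37823.
E[X²] = 0.19·1.89258 + 0.37·20.91 + 0.44·6.95568 = 11.1568.
Var(X) = E[X²] − (E[X])² = 11.1568 − 5.65597 = 5.50082.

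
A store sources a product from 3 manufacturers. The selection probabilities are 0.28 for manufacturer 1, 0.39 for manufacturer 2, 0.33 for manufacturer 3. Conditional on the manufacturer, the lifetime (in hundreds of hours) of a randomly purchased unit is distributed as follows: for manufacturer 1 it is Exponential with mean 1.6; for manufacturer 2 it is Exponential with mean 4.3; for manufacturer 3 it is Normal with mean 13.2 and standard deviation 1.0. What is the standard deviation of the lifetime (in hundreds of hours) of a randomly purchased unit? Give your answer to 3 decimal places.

5.629

Per component, 1: μ=1.6, E[X²]=5.12; 2: μ=4.3, E[X²]=36.98; 3: μ=13.2, E[X²]=175.24.
E[X] = 0.28·1.6 + 0.39·4.3 + 0.33·13.2 = 6.481.
E[X²] = 0.28·5.12 + 0.39·36.98 + 0.33·175.24 = 73.685.
Var(X) = E[X²] − (E[X])² = 73.685 − 42.0034 = 31.6816.
SD(X) = √31.6816 = 5.62864.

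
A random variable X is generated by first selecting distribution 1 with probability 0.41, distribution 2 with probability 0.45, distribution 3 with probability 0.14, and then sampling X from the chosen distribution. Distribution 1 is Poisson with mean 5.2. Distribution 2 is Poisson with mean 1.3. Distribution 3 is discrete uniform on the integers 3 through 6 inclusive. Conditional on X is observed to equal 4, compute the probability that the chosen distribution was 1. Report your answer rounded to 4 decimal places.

0.5815

Likelihoods P(X=4 | ·): 1: 0.168063; 2: 0.0324324; 3: 0.25.
Posterior ∝ prior × likelihood. Numerator for 1: 0.41·0.168063 = 0.0689056.
Normalizing constant: 0.41·0.168063 + 0.45·0.0324324 + 0.14·0.25 = 0.1185.
P(1 | observation) = 0.0689056 / 0.1185 = 0.581481.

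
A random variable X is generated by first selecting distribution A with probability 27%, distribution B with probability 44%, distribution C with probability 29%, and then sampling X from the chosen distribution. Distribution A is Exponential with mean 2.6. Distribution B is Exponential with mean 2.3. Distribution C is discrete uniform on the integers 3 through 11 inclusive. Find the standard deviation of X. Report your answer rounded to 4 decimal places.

3.2298

Per component, A: μ=2.6, E[X²]=13.52; B: μ=2.3, E[X²]=10.58; C: μ=7, E[X²]=55.6667.
E[X] = 0.27·2.6 + 0.44·2.3 + 0.29·7 = 3.744.
E[X²] = 0.27·13.52 + 0.44·10.58 + 0.29·55.6667 = 24.4489.
Var(X) = E[X²] − (E[X])² = 24.4489 − 14.0175 = 10.4314.
SD(X) = √10.4314 = 3.22977.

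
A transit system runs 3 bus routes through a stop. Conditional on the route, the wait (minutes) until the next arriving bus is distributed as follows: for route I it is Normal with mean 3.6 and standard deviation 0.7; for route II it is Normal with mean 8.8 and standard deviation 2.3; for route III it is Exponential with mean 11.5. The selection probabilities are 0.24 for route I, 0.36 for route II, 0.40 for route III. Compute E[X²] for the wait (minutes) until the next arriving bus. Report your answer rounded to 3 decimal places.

138.811

For each component E[X²] = Var + (mean)², giving I: 13.45; II: 82.73; III: 264.5.
Overall E[X²] = 0.24·13.45 + 0.36·82.73 + 0.4·264.5 = 138.811.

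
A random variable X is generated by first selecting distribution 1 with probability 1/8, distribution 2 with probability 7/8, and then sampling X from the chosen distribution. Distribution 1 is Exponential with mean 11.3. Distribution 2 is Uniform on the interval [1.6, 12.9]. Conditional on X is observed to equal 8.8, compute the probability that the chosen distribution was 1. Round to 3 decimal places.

0.062

Likelihoods f(8.8 | ·): 1: 0.0406172; 2: 0.0884956.
Posterior ∝ prior × likelihood. Numerator for 1: 0.125·0.0406172 = 0.00507715.
Normalizing constant: 0.125·0.0406172 + 0.875·0.0884956 = 0.0825108.
P(1 | observation) = 0.00507715 / 0.0825108 = 0.0615332.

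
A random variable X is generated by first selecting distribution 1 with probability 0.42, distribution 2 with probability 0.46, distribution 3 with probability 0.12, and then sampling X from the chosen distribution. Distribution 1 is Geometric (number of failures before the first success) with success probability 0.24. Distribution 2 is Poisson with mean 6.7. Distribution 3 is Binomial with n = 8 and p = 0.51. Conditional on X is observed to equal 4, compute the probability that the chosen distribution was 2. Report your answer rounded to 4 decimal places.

0.4173

Likelihoods P(X=4 | ·): 1: 0.0800692; 2: 0.103351; 3: 0.273.
Posterior ∝ prior × likelihood. Numerator for 2: 0.46·0.103351 = 0.0475415.
Normalizing constant: 0.42·0.0800692 + 0.46·0.103351 + 0.12·0.273 = 0.113931.
P(2 | observation) = 0.0475415 / 0.113931 = 0.417285.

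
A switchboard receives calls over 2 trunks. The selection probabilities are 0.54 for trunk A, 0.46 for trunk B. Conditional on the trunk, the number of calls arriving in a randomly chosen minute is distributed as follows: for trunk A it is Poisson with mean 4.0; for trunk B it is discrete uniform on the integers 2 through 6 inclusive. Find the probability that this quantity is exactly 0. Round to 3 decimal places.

Conditional on each trunk, P(X = 0): A: 0.0183156; B: 0.
By total probability, P(X = 0) = 0.54·0.0183156 + 0.46·0 = 0.00989044.

0.010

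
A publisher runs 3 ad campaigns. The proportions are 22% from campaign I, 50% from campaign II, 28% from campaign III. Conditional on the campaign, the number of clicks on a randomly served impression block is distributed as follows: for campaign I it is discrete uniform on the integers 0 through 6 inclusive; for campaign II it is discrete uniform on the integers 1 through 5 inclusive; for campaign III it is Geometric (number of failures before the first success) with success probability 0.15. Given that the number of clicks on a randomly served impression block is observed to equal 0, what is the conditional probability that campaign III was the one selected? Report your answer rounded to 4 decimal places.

Likelihoods P(X=0 | ·): I: 0.142857; II: 0; III: 0.15.
Posterior ∝ prior × likelihood. Numerator for III: 0.28·0.15 = 0.042.
Normalizing constant: 0.22·0.142857 + 0.5·0 + 0.28·0.15 = 0.0734286.
P(III | observation) = 0.042 / 0.0734286 = 0.571984.

0.5720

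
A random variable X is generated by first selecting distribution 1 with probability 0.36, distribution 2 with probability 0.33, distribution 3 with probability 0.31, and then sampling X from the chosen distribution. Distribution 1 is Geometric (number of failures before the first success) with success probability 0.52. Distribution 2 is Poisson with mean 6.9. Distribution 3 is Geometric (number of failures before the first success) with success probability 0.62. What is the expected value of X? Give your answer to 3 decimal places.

Component means — 1: 0.923077; 2: 6.9; 3: 0.612903.
E[X] = 0.36·0.923077 + 0.33·6.9 + 0.31·0.612903 = 2.79931.

2.799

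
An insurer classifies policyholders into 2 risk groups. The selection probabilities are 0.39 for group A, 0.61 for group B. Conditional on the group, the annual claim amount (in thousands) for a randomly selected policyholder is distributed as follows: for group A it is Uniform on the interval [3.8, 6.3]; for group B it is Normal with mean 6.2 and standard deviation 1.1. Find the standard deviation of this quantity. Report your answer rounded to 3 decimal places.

1.121

Per component, A: μ=5.05, E[X²]=26.0233; B: μ=6.2, E[X²]=39.65.
E[X] = 0.39·5.05 + 0.61·6.2 = 5.7515.
E[X²] = 0.39·26.0233 + 0.61·39.65 = 34.3356.
Var(X) = E[X²] − (E[X])² = 34.3356 − 33.0798 = 1.25585.
SD(X) = √1.25585 = 1.12065.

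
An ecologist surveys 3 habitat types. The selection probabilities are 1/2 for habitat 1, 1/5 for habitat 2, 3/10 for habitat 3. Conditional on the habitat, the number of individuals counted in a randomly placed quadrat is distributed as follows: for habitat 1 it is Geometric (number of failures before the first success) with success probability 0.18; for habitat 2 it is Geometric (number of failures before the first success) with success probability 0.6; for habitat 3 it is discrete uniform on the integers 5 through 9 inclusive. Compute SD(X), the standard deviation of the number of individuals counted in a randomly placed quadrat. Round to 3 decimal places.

Per component, 1: μ=4.55556, E[X²]=46.0617; 2: μ=0.666667, E[X²]=1.55556; 3: μ=7, E[X²]=51.
E[X] = 0.5·4.55556 + 0.2·0.666667 + 0.3·7 = 4.51111.
E[X²] = 0.5·46.0617 + 0.2·1.55556 + 0.3·51 = 38.642.
Var(X) = E[X²] − (E[X])² = 38.642 − 20.3501 = 18.2919.
SD(X) = √18.2919 = 4.2769.

4.277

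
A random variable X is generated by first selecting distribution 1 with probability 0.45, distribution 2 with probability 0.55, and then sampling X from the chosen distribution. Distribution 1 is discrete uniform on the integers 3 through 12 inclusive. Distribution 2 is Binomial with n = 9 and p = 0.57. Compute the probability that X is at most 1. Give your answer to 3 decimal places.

Conditional on each component, P(X ≤ 1): 1: 0; 2: 0.00649864.
By total probability, P(X ≤ 1) = 0.45·0 + 0.55·0.00649864 = 0.00357425.

0.004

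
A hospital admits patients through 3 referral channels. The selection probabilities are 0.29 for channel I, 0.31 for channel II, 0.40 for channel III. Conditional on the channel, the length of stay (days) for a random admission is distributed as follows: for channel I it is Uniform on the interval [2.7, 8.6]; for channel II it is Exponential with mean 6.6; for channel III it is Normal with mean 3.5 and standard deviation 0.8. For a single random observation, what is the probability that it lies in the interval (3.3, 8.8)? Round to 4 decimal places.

Conditional on each channel, P(3.3 < X < 8.8): I: 0.898305; II: 0.342934; III: 0.598706.
By total probability, P(3.3 < X < 8.8) = 0.29·0.898305 + 0.31·0.342934 + 0.4·0.598706 = 0.6063.

0.6063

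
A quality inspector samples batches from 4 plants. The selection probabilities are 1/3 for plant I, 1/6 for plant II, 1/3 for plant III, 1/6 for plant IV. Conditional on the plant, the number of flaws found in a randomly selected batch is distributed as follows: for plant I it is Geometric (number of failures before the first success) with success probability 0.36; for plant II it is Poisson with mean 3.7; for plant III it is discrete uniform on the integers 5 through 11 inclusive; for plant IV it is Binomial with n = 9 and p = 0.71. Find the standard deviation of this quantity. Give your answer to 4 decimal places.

Per component, I: μ=1.77778, E[X²]=8.09877; II: μ=3.7, E[X²]=17.39; III: μ=8, E[X²]=68; IV: μ=6.39, E[X²]=42.6852.
E[X] = 0.333333·1.77778 + 0.166667·3.7 + 0.333333·8 + 0.166667·6.39 = 4.94093.
E[X²] = 0.333333·8.09877 + 0.166667·17.39 + 0.333333·68 + 0.166667·42.6852 = 35.3788.
Var(X) = E[X²] − (E[X])² = 35.3788 − 24.4127 = 10.966.
SD(X) = √10.966 = 3.3115.

3.3115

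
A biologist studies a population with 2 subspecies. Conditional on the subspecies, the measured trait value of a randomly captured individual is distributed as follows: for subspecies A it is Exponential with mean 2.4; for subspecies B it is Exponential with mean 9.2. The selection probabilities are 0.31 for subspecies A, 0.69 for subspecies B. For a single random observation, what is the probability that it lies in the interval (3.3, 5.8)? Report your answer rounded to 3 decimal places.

Conditional on each subspecies, P(3.3 < X < 5.8): A: 0.163621; B: 0.166227.
By total probability, P(3.3 < X < 5.8) = 0.31·0.163621 + 0.69·0.166227 = 0.165419.

0.165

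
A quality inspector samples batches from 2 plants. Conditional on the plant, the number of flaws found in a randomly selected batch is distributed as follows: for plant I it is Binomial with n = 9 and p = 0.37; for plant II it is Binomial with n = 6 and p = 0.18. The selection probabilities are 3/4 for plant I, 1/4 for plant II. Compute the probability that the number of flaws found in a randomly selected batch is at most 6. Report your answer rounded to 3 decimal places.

Conditional on each plant, P(X ≤ 6): I: 0.984314; II: 1.
By total probability, P(X ≤ 6) = 0.75·0.984314 + 0.25·1 = 0.988236.

0.988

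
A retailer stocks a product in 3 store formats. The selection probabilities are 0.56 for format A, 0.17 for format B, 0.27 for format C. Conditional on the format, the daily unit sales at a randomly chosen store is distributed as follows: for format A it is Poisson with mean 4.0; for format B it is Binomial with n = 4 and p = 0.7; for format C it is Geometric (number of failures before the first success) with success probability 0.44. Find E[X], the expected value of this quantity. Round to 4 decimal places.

3.0596

Component means — A: 4; B: 2.8; C: 1.27273.
E[X] = 0.56·4 + 0.17·2.8 + 0.27·1.27273 = 3.05964.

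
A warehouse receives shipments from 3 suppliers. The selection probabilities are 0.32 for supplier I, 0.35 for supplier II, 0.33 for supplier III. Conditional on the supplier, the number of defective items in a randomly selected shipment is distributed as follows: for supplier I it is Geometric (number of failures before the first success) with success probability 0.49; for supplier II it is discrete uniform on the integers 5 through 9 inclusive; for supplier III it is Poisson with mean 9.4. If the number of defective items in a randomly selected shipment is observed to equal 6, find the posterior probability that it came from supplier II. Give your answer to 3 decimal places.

0.708

Likelihoods P(X=6 | ·): I: 0.00862218; II: 0.2; III: 0.0792623.
Posterior ∝ prior × likelihood. Numerator for II: 0.35·0.2 = 0.07.
Normalizing constant: 0.32·0.00862218 + 0.35·0.2 + 0.33·0.0792623 = 0.0989156.
P(II | observation) = 0.07 / 0.0989156 = 0.707674.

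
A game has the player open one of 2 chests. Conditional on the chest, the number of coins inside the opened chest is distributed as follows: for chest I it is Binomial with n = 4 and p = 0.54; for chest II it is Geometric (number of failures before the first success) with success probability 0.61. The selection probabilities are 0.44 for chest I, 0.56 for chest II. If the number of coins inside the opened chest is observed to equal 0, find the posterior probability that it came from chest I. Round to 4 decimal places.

Likelihoods P(X=0 | ·): I: 0.0447746; II: 0.61.
Posterior ∝ prior × likelihood. Numerator for I: 0.44·0.0447746 = 0.0197008.
Normalizing constant: 0.44·0.0447746 + 0.56·0.61 = 0.361301.
P(I | observation) = 0.0197008 / 0.361301 = 0.0545274.

0.0545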